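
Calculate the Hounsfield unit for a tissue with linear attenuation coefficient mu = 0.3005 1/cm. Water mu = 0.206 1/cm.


HU = ((mu_tissue - mu_water) / mu_water) * 1000
HU = ((0.3005 - 0.206) / 0.206) * 1000
HU = 458.7


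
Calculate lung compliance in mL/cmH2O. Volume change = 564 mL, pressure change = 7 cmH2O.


C = dV / dP
C = 564 / 7
C = 80.57 mL/cmH2O


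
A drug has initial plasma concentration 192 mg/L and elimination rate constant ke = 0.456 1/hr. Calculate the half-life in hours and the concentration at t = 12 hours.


t_half = ln(2) / ke = 0.693147 / 0.456 = 1.52 hr
C(t) = C0 * exp(-ke*t) = 192 * exp(-0.456*12)
C(12) = 0.8069 mg/L


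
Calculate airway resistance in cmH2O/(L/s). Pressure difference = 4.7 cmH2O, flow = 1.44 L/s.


R = dP / flow
R = 4.7 / 1.44
R = 3.264 cmH2O/(L/s)


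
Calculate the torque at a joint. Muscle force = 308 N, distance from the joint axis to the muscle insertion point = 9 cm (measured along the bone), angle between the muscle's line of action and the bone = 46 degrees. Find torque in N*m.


Torque = F * d * sin(theta)   (moment arm = d*sin(theta))
d = 9 cm = 0.09 m
Torque = 308 * 0.09 * sin(46)
Torque = 19.94 N*m


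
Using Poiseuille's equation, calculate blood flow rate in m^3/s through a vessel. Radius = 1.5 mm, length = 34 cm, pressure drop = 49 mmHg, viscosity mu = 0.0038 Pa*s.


Q = pi*r^4*dP / (8*mu*L)
r = 0.0015 m, L = 0.34 m
dP = 49 mmHg = 6532.778 Pa
Q = 1.0052e-05 m^3/s


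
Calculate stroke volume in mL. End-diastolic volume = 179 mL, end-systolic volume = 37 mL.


SV = EDV - ESV
SV = 179 - 37
SV = 142 mL


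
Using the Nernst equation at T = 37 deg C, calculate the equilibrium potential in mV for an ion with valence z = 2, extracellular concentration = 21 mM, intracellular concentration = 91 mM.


E = (RT/(zF)) * ln(C_out/C_in)
T = 37 + 273.15 = 310.15 K
E = (8.314 * 310.15 / (2 * 96485)) * ln(21/91)
E = -19.59 mV


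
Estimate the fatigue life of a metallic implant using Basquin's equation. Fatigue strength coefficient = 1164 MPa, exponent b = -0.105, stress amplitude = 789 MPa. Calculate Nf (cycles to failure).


sigma_a = sigma_f' * (2Nf)^b
2Nf = (sigma_a/sigma_f')^(1/b)
2Nf = (789/1164)^(1/-0.105)
2Nf = 40.582859
Nf = 20.29


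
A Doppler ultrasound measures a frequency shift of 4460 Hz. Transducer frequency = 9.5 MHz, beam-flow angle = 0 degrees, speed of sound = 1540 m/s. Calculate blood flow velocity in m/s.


v = fd * c / (2 * f0 * cos(theta))
v = 4460 * 1540 / (2 * 9.5000e+06 * cos(0))
v = 0.3615 m/s


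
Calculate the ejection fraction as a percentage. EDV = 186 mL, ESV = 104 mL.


SV = EDV - ESV = 186 - 104 = 82 mL
EF = SV/EDV * 100 = 82/186 * 100
EF = 44.09%


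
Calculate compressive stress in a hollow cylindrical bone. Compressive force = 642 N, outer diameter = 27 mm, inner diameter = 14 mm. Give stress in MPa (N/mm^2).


A = pi*(r_o^2 - r_i^2)
r_o = 13.5 mm, r_i = 7 mm
A = 418.617 mm^2
sigma = F/A = 642 / 418.617
sigma = 1.534 MPa


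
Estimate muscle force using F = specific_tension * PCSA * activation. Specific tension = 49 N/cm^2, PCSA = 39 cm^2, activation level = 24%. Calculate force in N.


F = sigma * PCSA * activation
F = 49 * 39 * 0.24
F = 458.6 N


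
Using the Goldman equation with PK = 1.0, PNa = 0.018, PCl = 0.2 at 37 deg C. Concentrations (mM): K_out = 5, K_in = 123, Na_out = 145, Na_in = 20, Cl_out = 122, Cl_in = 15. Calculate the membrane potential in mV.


Vm = (RT/F)*ln((PK*Ko + PNa*Nao + PCl*Cli)/(PK*Ki + PNa*Nai + PCl*Clo))
Numer = 10.61, Denom = 147.76
Vm = -70.39 mV


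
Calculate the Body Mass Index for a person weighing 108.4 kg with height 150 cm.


BMI = weight / height^2
height = 150 cm = 1.5 m
BMI = 108.4 / 1.5^2
BMI = 48.18 kg/m^2


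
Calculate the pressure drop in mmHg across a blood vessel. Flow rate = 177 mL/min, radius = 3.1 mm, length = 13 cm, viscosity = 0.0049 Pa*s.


dP = 8*mu*L*Q / (pi*r^4)
Q = 177 mL/min = 2.95e-06 m^3/s
dP = 51.8149 Pa = 51.8149 / 133.322 mmHg = 0.3886 mmHg


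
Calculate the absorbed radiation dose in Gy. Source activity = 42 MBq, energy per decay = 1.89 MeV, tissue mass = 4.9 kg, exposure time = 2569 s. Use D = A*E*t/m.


A = 42 MBq = 4.2000e+07 Bq
E = 1.89 MeV = 3.02778e-13 J
D = A*E*t/m = 4.2000e+07*3.02778e-13*2569/4.9
D = 0.006667 Gy


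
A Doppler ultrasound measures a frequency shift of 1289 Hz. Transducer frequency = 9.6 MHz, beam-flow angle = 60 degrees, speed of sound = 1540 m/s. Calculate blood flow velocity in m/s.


v = fd * c / (2 * f0 * cos(theta))
v = 1289 * 1540 / (2 * 9.6000e+06 * cos(60))
v = 0.2068 m/s


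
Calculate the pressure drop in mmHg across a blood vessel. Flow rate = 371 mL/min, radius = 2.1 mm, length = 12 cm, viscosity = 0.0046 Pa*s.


dP = 8*mu*L*Q / (pi*r^4)
Q = 371 mL/min = 6.18333e-06 m^3/s
dP = 446.914 Pa = 446.914 / 133.322 mmHg = 3.352 mmHg


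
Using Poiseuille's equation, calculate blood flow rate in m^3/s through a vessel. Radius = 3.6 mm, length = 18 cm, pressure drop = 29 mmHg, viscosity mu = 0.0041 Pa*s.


Q = pi*r^4*dP / (8*mu*L)
r = 0.0036 m, L = 0.18 m
dP = 29 mmHg = 3866.338 Pa
Q = 3.4555e-04 m^3/s


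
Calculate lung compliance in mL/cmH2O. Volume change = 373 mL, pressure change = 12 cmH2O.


C = dV / dP
C = 373 / 12
C = 31.08 mL/cmH2O


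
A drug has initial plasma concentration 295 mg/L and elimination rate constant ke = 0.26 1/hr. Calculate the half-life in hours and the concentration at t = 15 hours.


t_half = ln(2) / ke = 0.693147 / 0.26 = 2.666 hr
C(t) = C0 * exp(-ke*t) = 295 * exp(-0.26*15)
C(15) = 5.971 mg/L


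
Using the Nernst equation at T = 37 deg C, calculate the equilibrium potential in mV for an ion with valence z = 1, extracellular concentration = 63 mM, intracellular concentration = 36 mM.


E = (RT/(zF)) * ln(C_out/C_in)
T = 37 + 273.15 = 310.15 K
E = (8.314 * 310.15 / (1 * 96485)) * ln(63/36)
E = 14.96 mV


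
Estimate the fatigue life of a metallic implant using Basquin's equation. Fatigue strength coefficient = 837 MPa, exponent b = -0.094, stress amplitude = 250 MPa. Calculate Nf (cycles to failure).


sigma_a = sigma_f' * (2Nf)^b
2Nf = (sigma_a/sigma_f')^(1/b)
2Nf = (250/837)^(1/-0.094)
2Nf = 382669.57
Nf = 1.913e+05


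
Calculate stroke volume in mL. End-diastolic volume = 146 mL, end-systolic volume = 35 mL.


SV = EDV - ESV
SV = 146 - 35
SV = 111 mL


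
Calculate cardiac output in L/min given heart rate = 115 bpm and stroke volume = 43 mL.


CO = HR * SV
CO = 115 * 43 / 1000
CO = 4.945 L/min


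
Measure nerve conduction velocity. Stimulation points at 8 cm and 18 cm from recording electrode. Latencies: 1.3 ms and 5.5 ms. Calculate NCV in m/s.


Distance = (18 - 8) / 100 = 0.1 m
dt = (5.5 - 1.3) / 1000 = 0.0042 s
NCV = dist / dt = 23.81 m/s


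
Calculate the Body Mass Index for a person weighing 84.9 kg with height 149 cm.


BMI = weight / height^2
height = 149 cm = 1.49 m
BMI = 84.9 / 1.49^2
BMI = 38.24 kg/m^2


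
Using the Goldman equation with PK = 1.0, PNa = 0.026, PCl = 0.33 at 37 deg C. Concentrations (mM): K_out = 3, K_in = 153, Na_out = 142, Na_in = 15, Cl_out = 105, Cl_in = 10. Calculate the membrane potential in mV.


Vm = (RT/F)*ln((PK*Ko + PNa*Nao + PCl*Cli)/(PK*Ki + PNa*Nai + PCl*Clo))
Numer = 9.992, Denom = 188.04
Vm = -78.44 mV


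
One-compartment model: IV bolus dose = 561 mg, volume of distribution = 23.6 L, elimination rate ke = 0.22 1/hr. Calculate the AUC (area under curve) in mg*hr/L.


C0 = Dose/Vd = 561/23.6 = 23.7712 mg/L
AUC = C0/ke = 23.7712/0.22
AUC = 108.1 mg*hr/L


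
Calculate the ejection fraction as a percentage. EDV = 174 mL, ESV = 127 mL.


SV = EDV - ESV = 174 - 127 = 47 mL
EF = SV/EDV * 100 = 47/174 * 100
EF = 27.01%


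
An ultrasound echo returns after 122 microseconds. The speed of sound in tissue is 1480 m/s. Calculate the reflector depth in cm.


depth = c * t / 2
t = 122 us = 1.2200e-04 s
depth = 1480 * 1.2200e-04 / 2
depth = 0.09028 m = 9.028 cm


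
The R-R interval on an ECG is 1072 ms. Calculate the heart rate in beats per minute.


HR = 60 / RR_interval(s)
RR = 1072 ms = 1.072 s
HR = 60 / 1.072 = 55.97 bpm


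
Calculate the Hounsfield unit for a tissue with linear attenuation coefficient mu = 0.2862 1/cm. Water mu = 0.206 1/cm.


HU = ((mu_tissue - mu_water) / mu_water) * 1000
HU = ((0.2862 - 0.206) / 0.206) * 1000
HU = 389.3


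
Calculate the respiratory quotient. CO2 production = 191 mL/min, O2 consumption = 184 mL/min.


RQ = VCO2 / VO2
RQ = 191 / 184
RQ = 1.038


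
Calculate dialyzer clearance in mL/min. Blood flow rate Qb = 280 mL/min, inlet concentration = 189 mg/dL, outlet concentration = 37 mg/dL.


K = Qb * (Cb_in - Cb_out) / Cb_in
K = 280 * (189 - 37) / 189
K = 225.2 mL/min


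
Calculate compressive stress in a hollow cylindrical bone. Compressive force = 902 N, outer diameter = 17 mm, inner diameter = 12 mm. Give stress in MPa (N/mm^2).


A = pi*(r_o^2 - r_i^2)
r_o = 8.5 mm, r_i = 6 mm
A = 113.883 mm^2
sigma = F/A = 902 / 113.883
sigma = 7.92 MPa


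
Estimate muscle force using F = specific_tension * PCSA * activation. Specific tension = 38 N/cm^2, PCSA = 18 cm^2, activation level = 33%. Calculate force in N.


F = sigma * PCSA * activation
F = 38 * 18 * 0.33
F = 225.7 N


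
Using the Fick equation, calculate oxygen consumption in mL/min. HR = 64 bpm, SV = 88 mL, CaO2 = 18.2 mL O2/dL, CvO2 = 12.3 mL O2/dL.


CO = HR*SV = 64*88/1000 = 5.632 L/min
a-v O2 diff = 18.2 - 12.3 = 5.9 mL/dL
VO2 = CO * (CaO2-CvO2) * 10 dL/L
VO2 = 5.632 * 5.9 * 10
VO2 = 332.3 mL/min


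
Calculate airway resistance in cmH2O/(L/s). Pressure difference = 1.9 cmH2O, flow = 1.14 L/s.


R = dP / flow
R = 1.9 / 1.14
R = 1.667 cmH2O/(L/s)


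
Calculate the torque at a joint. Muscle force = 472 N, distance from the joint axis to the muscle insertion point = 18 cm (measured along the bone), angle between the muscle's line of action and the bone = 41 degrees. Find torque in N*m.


Torque = F * d * sin(theta)   (moment arm = d*sin(theta))
d = 18 cm = 0.18 m
Torque = 472 * 0.18 * sin(41)
Torque = 55.74 N*m


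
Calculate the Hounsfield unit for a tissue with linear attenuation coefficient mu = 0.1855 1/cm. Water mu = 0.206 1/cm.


HU = ((mu_tissue - mu_water) / mu_water) * 1000
HU = ((0.1855 - 0.206) / 0.206) * 1000
HU = -99.51


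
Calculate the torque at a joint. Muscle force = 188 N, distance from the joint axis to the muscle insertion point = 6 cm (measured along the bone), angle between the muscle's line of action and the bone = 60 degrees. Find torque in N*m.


Torque = F * d * sin(theta)   (moment arm = d*sin(theta))
d = 6 cm = 0.06 m
Torque = 188 * 0.06 * sin(60)
Torque = 9.769 N*m


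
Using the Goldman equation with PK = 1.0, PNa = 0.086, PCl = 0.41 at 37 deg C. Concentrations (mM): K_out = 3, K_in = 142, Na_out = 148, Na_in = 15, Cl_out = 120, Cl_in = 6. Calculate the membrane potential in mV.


Vm = (RT/F)*ln((PK*Ko + PNa*Nao + PCl*Cli)/(PK*Ki + PNa*Nai + PCl*Clo))
Numer = 18.188, Denom = 192.49
Vm = -63.05 mV


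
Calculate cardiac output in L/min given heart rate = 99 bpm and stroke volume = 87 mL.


CO = HR * SV
CO = 99 * 87 / 1000
CO = 8.613 L/min


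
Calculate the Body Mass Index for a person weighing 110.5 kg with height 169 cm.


BMI = weight / height^2
height = 169 cm = 1.69 m
BMI = 110.5 / 1.69^2
BMI = 38.69 kg/m^2


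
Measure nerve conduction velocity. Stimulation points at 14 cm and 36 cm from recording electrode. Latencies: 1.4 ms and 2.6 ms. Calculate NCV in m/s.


Distance = (36 - 14) / 100 = 0.22 m
dt = (2.6 - 1.4) / 1000 = 0.0012 s
NCV = dist / dt = 183.3 m/s


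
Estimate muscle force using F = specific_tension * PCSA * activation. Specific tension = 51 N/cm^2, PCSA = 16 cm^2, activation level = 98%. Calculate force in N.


F = sigma * PCSA * activation
F = 51 * 16 * 0.98
F = 799.7 N


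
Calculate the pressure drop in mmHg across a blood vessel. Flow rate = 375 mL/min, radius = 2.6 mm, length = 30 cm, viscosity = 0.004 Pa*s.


dP = 8*mu*L*Q / (pi*r^4)
Q = 375 mL/min = 6.25e-06 m^3/s
dP = 417.934 Pa = 417.934 / 133.322 mmHg = 3.135 mmHg


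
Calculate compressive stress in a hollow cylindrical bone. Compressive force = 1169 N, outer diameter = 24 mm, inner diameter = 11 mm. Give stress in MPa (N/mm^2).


A = pi*(r_o^2 - r_i^2)
r_o = 12 mm, r_i = 5.5 mm
A = 357.356 mm^2
sigma = F/A = 1169 / 357.356
sigma = 3.271 MPa


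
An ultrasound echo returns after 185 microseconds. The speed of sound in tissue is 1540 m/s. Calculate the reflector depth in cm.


depth = c * t / 2
t = 185 us = 1.8500e-04 s
depth = 1540 * 1.8500e-04 / 2
depth = 0.14245 m = 14.245 cm


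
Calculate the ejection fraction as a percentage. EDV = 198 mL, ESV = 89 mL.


SV = EDV - ESV = 198 - 89 = 109 mL
EF = SV/EDV * 100 = 109/198 * 100
EF = 55.05%


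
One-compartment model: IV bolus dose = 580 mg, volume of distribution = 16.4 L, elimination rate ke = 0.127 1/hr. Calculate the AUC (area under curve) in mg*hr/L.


C0 = Dose/Vd = 580/16.4 = 35.3659 mg/L
AUC = C0/ke = 35.3659/0.127
AUC = 278.5 mg*hr/L


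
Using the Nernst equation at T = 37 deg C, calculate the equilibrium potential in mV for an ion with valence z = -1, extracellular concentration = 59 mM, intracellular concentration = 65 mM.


E = (RT/(zF)) * ln(C_out/C_in)
T = 37 + 273.15 = 310.15 K
E = (8.314 * 310.15 / (-1 * 96485)) * ln(59/65)
E = 2.588 mV


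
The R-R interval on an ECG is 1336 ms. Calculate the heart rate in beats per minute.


HR = 60 / RR_interval(s)
RR = 1336 ms = 1.336 s
HR = 60 / 1.336 = 44.91 bpm


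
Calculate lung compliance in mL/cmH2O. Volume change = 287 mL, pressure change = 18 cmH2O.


C = dV / dP
C = 287 / 18
C = 15.94 mL/cmH2O


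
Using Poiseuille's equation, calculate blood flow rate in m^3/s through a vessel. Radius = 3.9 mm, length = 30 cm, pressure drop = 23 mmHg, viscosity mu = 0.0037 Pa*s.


Q = pi*r^4*dP / (8*mu*L)
r = 0.0039 m, L = 0.3 m
dP = 23 mmHg = 3066.406 Pa
Q = 2.5097e-04 m^3/s


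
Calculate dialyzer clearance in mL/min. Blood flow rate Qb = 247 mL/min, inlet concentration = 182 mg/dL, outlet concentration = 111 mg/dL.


K = Qb * (Cb_in - Cb_out) / Cb_in
K = 247 * (182 - 111) / 182
K = 96.36 mL/min


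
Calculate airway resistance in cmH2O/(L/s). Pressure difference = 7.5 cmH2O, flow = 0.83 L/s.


R = dP / flow
R = 7.5 / 0.83
R = 9.036 cmH2O/(L/s)


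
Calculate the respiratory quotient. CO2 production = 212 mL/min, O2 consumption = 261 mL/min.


RQ = VCO2 / VO2
RQ = 212 / 261
RQ = 0.8123


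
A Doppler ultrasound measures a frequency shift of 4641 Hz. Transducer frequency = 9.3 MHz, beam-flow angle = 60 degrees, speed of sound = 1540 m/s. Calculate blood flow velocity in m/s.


v = fd * c / (2 * f0 * cos(theta))
v = 4641 * 1540 / (2 * 9.3000e+06 * cos(60))
v = 0.7685 m/s


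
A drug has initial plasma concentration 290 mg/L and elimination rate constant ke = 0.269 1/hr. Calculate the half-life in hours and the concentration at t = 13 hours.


t_half = ln(2) / ke = 0.693147 / 0.269 = 2.577 hr
C(t) = C0 * exp(-ke*t) = 290 * exp(-0.269*13)
C(13) = 8.784 mg/L


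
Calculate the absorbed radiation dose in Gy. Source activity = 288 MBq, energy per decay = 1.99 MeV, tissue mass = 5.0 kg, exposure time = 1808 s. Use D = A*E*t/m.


A = 288 MBq = 2.8800e+08 Bq
E = 1.99 MeV = 3.18798e-13 J
D = A*E*t/m = 2.8800e+08*3.18798e-13*1808/5.0
D = 0.0332 Gy


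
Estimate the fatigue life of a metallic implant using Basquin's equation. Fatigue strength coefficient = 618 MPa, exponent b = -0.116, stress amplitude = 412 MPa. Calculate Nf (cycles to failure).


sigma_a = sigma_f' * (2Nf)^b
2Nf = (sigma_a/sigma_f')^(1/b)
2Nf = (412/618)^(1/-0.116)
2Nf = 32.963104
Nf = 16.48


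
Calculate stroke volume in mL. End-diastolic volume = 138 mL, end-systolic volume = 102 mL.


SV = EDV - ESV
SV = 138 - 102
SV = 36 mL


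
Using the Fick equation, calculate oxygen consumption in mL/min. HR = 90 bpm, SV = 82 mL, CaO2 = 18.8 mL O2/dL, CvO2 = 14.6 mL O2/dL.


CO = HR*SV = 90*82/1000 = 7.38 L/min
a-v O2 diff = 18.8 - 14.6 = 4.2 mL/dL
VO2 = CO * (CaO2-CvO2) * 10 dL/L
VO2 = 7.38 * 4.2 * 10
VO2 = 310 mL/min


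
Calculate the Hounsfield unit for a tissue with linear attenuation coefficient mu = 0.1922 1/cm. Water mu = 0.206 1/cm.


HU = ((mu_tissue - mu_water) / mu_water) * 1000
HU = ((0.1922 - 0.206) / 0.206) * 1000
HU = -66.99


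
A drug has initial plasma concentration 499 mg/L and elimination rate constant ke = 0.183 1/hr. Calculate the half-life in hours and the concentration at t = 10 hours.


t_half = ln(2) / ke = 0.693147 / 0.183 = 3.788 hr
C(t) = C0 * exp(-ke*t) = 499 * exp(-0.183*10)
C(10) = 80.05 mg/L


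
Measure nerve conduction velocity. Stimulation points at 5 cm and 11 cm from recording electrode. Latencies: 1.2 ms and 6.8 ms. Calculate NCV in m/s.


Distance = (11 - 5) / 100 = 0.06 m
dt = (6.8 - 1.2) / 1000 = 0.0056 s
NCV = dist / dt = 10.71 m/s


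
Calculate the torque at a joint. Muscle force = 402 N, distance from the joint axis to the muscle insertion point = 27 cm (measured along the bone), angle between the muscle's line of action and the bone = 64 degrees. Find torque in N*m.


Torque = F * d * sin(theta)   (moment arm = d*sin(theta))
d = 27 cm = 0.27 m
Torque = 402 * 0.27 * sin(64)
Torque = 97.56 N*m


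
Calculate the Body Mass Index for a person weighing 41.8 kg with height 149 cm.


BMI = weight / height^2
height = 149 cm = 1.49 m
BMI = 41.8 / 1.49^2
BMI = 18.83 kg/m^2


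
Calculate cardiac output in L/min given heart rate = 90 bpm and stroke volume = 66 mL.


CO = HR * SV
CO = 90 * 66 / 1000
CO = 5.94 L/min


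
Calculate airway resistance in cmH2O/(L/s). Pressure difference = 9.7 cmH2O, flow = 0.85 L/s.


R = dP / flow
R = 9.7 / 0.85
R = 11.41 cmH2O/(L/s)


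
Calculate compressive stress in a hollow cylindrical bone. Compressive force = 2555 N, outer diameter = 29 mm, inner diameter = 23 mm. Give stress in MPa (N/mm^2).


A = pi*(r_o^2 - r_i^2)
r_o = 14.5 mm, r_i = 11.5 mm
A = 245.044 mm^2
sigma = F/A = 2555 / 245.044
sigma = 10.43 MPa


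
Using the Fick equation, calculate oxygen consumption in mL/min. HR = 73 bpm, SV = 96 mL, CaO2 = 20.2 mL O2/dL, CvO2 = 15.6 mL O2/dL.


CO = HR*SV = 73*96/1000 = 7.008 L/min
a-v O2 diff = 20.2 - 15.6 = 4.6 mL/dL
VO2 = CO * (CaO2-CvO2) * 10 dL/L
VO2 = 7.008 * 4.6 * 10
VO2 = 322.4 mL/min


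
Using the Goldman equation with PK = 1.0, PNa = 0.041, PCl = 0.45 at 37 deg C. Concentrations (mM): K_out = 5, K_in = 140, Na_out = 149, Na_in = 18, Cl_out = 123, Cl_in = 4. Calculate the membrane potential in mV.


Vm = (RT/F)*ln((PK*Ko + PNa*Nao + PCl*Cli)/(PK*Ki + PNa*Nai + PCl*Clo))
Numer = 12.909, Denom = 196.088
Vm = -72.71 mV


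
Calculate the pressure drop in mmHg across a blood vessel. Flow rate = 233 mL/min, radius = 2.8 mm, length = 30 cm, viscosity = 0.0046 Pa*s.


dP = 8*mu*L*Q / (pi*r^4)
Q = 233 mL/min = 3.88333e-06 m^3/s
dP = 222.02 Pa = 222.02 / 133.322 mmHg = 1.665 mmHg


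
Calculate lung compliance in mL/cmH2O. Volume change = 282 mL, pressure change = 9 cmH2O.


C = dV / dP
C = 282 / 9
C = 31.33 mL/cmH2O


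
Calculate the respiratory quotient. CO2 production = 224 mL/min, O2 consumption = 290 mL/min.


RQ = VCO2 / VO2
RQ = 224 / 290
RQ = 0.7724


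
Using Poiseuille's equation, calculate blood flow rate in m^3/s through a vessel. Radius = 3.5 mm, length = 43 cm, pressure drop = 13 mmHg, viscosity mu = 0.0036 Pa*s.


Q = pi*r^4*dP / (8*mu*L)
r = 0.0035 m, L = 0.43 m
dP = 13 mmHg = 1733.186 Pa
Q = 6.5979e-05 m^3/s


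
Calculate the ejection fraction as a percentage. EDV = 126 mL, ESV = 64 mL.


SV = EDV - ESV = 126 - 64 = 62 mL
EF = SV/EDV * 100 = 62/126 * 100
EF = 49.21%


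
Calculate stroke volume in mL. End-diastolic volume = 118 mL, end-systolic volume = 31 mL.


SV = EDV - ESV
SV = 118 - 31
SV = 87 mL


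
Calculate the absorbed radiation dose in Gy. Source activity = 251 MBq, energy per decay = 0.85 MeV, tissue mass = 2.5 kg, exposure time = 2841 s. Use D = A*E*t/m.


A = 251 MBq = 2.5100e+08 Bq
E = 0.85 MeV = 1.3617e-13 J
D = A*E*t/m = 2.5100e+08*1.3617e-13*2841/2.5
D = 0.03884 Gy


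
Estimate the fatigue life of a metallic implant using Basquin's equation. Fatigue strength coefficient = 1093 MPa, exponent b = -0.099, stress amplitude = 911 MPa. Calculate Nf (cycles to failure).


sigma_a = sigma_f' * (2Nf)^b
2Nf = (sigma_a/sigma_f')^(1/b)
2Nf = (911/1093)^(1/-0.099)
2Nf = 6.2951768
Nf = 3.148


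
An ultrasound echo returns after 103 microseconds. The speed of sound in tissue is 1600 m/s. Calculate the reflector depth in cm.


depth = c * t / 2
t = 103 us = 1.0300e-04 s
depth = 1600 * 1.0300e-04 / 2
depth = 0.0824 m = 8.24 cm


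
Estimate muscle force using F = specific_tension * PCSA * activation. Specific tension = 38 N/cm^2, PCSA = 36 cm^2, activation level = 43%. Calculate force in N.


F = sigma * PCSA * activation
F = 38 * 36 * 0.43
F = 588.2 N


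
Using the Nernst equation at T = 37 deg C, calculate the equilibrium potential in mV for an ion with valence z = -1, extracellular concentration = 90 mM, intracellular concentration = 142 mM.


E = (RT/(zF)) * ln(C_out/C_in)
T = 37 + 273.15 = 310.15 K
E = (8.314 * 310.15 / (-1 * 96485)) * ln(90/142)
E = 12.19 mV


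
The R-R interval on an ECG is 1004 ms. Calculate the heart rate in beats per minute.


HR = 60 / RR_interval(s)
RR = 1004 ms = 1.004 s
HR = 60 / 1.004 = 59.76 bpm


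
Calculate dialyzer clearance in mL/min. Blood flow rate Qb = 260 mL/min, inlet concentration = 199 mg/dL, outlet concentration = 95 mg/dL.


K = Qb * (Cb_in - Cb_out) / Cb_in
K = 260 * (199 - 95) / 199
K = 135.9 mL/min


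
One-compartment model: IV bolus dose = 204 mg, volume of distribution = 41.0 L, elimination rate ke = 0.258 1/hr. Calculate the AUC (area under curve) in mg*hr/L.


C0 = Dose/Vd = 204/41.0 = 4.97561 mg/L
AUC = C0/ke = 4.97561/0.258
AUC = 19.29 mg*hr/L


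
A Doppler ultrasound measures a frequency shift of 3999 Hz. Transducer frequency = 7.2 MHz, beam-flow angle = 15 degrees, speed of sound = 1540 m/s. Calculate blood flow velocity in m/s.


v = fd * c / (2 * f0 * cos(theta))
v = 3999 * 1540 / (2 * 7.2000e+06 * cos(15))
v = 0.4428 m/s


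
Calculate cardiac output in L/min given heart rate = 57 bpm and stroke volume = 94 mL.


CO = HR * SV
CO = 57 * 94 / 1000
CO = 5.358 L/min


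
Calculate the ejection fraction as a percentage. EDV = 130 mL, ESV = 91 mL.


SV = EDV - ESV = 130 - 91 = 39 mL
EF = SV/EDV * 100 = 39/130 * 100
EF = 30%


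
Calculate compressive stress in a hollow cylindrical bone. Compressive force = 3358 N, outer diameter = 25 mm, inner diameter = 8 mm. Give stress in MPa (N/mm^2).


A = pi*(r_o^2 - r_i^2)
r_o = 12.5 mm, r_i = 4 mm
A = 440.608 mm^2
sigma = F/A = 3358 / 440.608
sigma = 7.621 MPa


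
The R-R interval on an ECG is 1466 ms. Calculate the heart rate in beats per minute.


HR = 60 / RR_interval(s)
RR = 1466 ms = 1.466 s
HR = 60 / 1.466 = 40.93 bpm


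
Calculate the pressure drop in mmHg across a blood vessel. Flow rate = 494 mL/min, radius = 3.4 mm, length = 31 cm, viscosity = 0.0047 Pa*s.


dP = 8*mu*L*Q / (pi*r^4)
Q = 494 mL/min = 8.23333e-06 m^3/s
dP = 228.591 Pa = 228.591 / 133.322 mmHg = 1.715 mmHg


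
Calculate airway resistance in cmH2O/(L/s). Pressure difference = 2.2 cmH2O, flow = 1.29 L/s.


R = dP / flow
R = 2.2 / 1.29
R = 1.705 cmH2O/(L/s)


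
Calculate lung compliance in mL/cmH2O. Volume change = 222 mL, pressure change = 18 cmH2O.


C = dV / dP
C = 222 / 18
C = 12.33 mL/cmH2O


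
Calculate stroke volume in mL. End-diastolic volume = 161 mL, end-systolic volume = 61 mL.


SV = EDV - ESV
SV = 161 - 61
SV = 100 mL


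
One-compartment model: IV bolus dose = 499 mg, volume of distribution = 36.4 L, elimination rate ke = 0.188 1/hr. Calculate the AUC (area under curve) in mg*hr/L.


C0 = Dose/Vd = 499/36.4 = 13.7088 mg/L
AUC = C0/ke = 13.7088/0.188
AUC = 72.92 mg*hr/L


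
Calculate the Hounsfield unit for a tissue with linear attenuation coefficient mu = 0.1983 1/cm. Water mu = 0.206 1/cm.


HU = ((mu_tissue - mu_water) / mu_water) * 1000
HU = ((0.1983 - 0.206) / 0.206) * 1000
HU = -37.38


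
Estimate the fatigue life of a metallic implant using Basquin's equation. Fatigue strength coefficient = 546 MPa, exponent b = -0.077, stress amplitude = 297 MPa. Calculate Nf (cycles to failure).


sigma_a = sigma_f' * (2Nf)^b
2Nf = (sigma_a/sigma_f')^(1/b)
2Nf = (297/546)^(1/-0.077)
2Nf = 2717.9175
Nf = 1359


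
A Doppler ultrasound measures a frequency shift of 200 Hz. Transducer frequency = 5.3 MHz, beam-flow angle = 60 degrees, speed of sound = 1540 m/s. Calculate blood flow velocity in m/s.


v = fd * c / (2 * f0 * cos(theta))
v = 200 * 1540 / (2 * 5.3000e+06 * cos(60))
v = 0.05811 m/s


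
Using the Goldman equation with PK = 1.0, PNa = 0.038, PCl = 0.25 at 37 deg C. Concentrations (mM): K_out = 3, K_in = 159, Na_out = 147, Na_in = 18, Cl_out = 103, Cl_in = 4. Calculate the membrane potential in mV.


Vm = (RT/F)*ln((PK*Ko + PNa*Nao + PCl*Cli)/(PK*Ki + PNa*Nai + PCl*Clo))
Numer = 9.586, Denom = 185.434
Vm = -79.17 mV


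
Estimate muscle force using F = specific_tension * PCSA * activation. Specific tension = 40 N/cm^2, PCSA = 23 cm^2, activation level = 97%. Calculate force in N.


F = sigma * PCSA * activation
F = 40 * 23 * 0.97
F = 892.4 N


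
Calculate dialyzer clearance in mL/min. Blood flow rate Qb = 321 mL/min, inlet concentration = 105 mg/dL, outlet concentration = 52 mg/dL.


K = Qb * (Cb_in - Cb_out) / Cb_in
K = 321 * (105 - 52) / 105
K = 162 mL/min


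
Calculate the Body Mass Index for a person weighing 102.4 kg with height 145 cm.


BMI = weight / height^2
height = 145 cm = 1.45 m
BMI = 102.4 / 1.45^2
BMI = 48.7 kg/m^2


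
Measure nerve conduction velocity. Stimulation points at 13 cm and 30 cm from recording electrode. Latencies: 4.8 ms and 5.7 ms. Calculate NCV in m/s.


Distance = (30 - 13) / 100 = 0.17 m
dt = (5.7 - 4.8) / 1000 = 9.0000e-04 s
NCV = dist / dt = 188.9 m/s


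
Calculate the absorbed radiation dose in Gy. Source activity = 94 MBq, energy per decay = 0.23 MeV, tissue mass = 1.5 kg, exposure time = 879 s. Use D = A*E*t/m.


A = 94 MBq = 9.4000e+07 Bq
E = 0.23 MeV = 3.6846e-14 J
D = A*E*t/m = 9.4000e+07*3.6846e-14*879/1.5
D = 0.00203 Gy


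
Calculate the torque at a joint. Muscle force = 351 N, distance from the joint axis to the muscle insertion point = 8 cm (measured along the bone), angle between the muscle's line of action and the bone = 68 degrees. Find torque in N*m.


Torque = F * d * sin(theta)   (moment arm = d*sin(theta))
d = 8 cm = 0.08 m
Torque = 351 * 0.08 * sin(68)
Torque = 26.04 N*m


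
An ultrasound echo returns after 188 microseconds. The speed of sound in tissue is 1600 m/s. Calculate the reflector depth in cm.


depth = c * t / 2
t = 188 us = 1.8800e-04 s
depth = 1600 * 1.8800e-04 / 2
depth = 0.1504 m = 15.04 cm


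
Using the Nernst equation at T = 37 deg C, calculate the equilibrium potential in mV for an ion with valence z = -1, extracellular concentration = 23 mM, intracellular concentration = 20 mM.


E = (RT/(zF)) * ln(C_out/C_in)
T = 37 + 273.15 = 310.15 K
E = (8.314 * 310.15 / (-1 * 96485)) * ln(23/20)
E = -3.735 mV


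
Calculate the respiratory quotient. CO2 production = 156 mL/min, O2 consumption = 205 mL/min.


RQ = VCO2 / VO2
RQ = 156 / 205
RQ = 0.761


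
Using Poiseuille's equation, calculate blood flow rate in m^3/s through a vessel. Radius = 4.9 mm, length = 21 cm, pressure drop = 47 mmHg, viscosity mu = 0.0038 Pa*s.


Q = pi*r^4*dP / (8*mu*L)
r = 0.0049 m, L = 0.21 m
dP = 47 mmHg = 6266.134 Pa
Q = 0.001778 m^3/s


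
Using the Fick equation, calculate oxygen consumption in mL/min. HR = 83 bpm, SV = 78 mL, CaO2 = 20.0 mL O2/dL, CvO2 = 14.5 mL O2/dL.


CO = HR*SV = 83*78/1000 = 6.474 L/min
a-v O2 diff = 20.0 - 14.5 = 5.5 mL/dL
VO2 = CO * (CaO2-CvO2) * 10 dL/L
VO2 = 6.474 * 5.5 * 10
VO2 = 356.1 mL/min


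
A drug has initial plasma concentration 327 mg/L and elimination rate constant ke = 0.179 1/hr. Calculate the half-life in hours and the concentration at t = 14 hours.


t_half = ln(2) / ke = 0.693147 / 0.179 = 3.872 hr
C(t) = C0 * exp(-ke*t) = 327 * exp(-0.179*14)
C(14) = 26.68 mg/L


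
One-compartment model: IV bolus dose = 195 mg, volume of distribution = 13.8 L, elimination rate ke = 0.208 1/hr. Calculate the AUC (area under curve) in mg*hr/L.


C0 = Dose/Vd = 195/13.8 = 14.1304 mg/L
AUC = C0/ke = 14.1304/0.208
AUC = 67.93 mg*hr/L


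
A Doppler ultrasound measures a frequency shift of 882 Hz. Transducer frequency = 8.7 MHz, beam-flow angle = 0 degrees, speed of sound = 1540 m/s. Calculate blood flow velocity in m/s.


v = fd * c / (2 * f0 * cos(theta))
v = 882 * 1540 / (2 * 8.7000e+06 * cos(0))
v = 0.07806 m/s


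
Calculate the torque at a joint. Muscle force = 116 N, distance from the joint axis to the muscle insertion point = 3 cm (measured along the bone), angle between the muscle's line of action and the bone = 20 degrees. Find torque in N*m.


Torque = F * d * sin(theta)   (moment arm = d*sin(theta))
d = 3 cm = 0.03 m
Torque = 116 * 0.03 * sin(20)
Torque = 1.19 N*m


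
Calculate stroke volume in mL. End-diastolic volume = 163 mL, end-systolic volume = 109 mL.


SV = EDV - ESV
SV = 163 - 109
SV = 54 mL


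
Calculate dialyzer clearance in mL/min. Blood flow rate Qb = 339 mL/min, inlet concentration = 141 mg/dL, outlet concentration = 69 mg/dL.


K = Qb * (Cb_in - Cb_out) / Cb_in
K = 339 * (141 - 69) / 141
K = 173.1 mL/min


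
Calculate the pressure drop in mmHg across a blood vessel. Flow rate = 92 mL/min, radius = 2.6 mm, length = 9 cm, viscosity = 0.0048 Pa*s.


dP = 8*mu*L*Q / (pi*r^4)
Q = 92 mL/min = 1.53333e-06 m^3/s
dP = 36.9119 Pa = 36.9119 / 133.322 mmHg = 0.2769 mmHg


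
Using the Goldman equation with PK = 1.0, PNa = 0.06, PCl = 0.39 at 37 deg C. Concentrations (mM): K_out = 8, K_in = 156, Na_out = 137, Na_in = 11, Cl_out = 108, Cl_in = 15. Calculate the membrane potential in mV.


Vm = (RT/F)*ln((PK*Ko + PNa*Nao + PCl*Cli)/(PK*Ki + PNa*Nai + PCl*Clo))
Numer = 22.07, Denom = 198.78
Vm = -58.74 mV


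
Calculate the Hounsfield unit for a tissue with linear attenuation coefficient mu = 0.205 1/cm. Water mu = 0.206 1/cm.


HU = ((mu_tissue - mu_water) / mu_water) * 1000
HU = ((0.205 - 0.206) / 0.206) * 1000
HU = -4.854


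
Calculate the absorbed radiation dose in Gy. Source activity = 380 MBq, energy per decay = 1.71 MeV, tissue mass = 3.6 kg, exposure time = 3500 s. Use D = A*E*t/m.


A = 380 MBq = 3.8000e+08 Bq
E = 1.71 MeV = 2.73942e-13 J
D = A*E*t/m = 3.8000e+08*2.73942e-13*3500/3.6
D = 0.1012 Gy


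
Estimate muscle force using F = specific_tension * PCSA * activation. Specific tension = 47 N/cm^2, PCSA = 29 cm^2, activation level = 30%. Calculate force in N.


F = sigma * PCSA * activation
F = 47 * 29 * 0.3
F = 408.9 N


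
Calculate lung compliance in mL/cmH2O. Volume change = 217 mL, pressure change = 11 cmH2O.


C = dV / dP
C = 217 / 11
C = 19.73 mL/cmH2O


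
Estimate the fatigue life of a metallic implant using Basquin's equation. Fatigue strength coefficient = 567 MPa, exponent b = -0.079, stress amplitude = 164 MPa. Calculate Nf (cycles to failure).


sigma_a = sigma_f' * (2Nf)^b
2Nf = (sigma_a/sigma_f')^(1/b)
2Nf = (164/567)^(1/-0.079)
2Nf = 6599084.4
Nf = 3.2995e+06


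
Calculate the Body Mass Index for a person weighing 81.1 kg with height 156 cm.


BMI = weight / height^2
height = 156 cm = 1.56 m
BMI = 81.1 / 1.56^2
BMI = 33.33 kg/m^2


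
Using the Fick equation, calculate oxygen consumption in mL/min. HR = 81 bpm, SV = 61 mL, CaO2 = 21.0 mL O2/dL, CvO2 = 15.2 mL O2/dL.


CO = HR*SV = 81*61/1000 = 4.941 L/min
a-v O2 diff = 21.0 - 15.2 = 5.8 mL/dL
VO2 = CO * (CaO2-CvO2) * 10 dL/L
VO2 = 4.941 * 5.8 * 10
VO2 = 286.6 mL/min


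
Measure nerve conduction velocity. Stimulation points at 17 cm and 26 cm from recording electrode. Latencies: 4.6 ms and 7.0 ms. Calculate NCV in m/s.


Distance = (26 - 17) / 100 = 0.09 m
dt = (7.0 - 4.6) / 1000 = 0.0024 s
NCV = dist / dt = 37.5 m/s


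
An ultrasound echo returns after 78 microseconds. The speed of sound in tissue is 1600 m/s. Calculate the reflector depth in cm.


depth = c * t / 2
t = 78 us = 7.8000e-05 s
depth = 1600 * 7.8000e-05 / 2
depth = 0.0624 m = 6.24 cm


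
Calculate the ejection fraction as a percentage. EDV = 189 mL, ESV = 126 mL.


SV = EDV - ESV = 189 - 126 = 63 mL
EF = SV/EDV * 100 = 63/189 * 100
EF = 33.33%


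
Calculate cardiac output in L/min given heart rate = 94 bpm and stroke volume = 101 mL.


CO = HR * SV
CO = 94 * 101 / 1000
CO = 9.494 L/min


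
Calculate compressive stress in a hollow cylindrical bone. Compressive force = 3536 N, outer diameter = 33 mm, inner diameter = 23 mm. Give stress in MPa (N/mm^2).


A = pi*(r_o^2 - r_i^2)
r_o = 16.5 mm, r_i = 11.5 mm
A = 439.823 mm^2
sigma = F/A = 3536 / 439.823
sigma = 8.04 MPa


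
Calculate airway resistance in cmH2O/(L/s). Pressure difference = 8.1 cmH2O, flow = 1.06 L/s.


R = dP / flow
R = 8.1 / 1.06
R = 7.642 cmH2O/(L/s)


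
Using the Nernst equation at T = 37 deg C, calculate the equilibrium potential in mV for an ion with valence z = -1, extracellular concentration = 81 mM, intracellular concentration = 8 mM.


E = (RT/(zF)) * ln(C_out/C_in)
T = 37 + 273.15 = 310.15 K
E = (8.314 * 310.15 / (-1 * 96485)) * ln(81/8)
E = -61.87 mV


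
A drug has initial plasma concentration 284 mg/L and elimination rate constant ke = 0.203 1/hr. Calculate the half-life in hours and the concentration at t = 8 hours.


t_half = ln(2) / ke = 0.693147 / 0.203 = 3.415 hr
C(t) = C0 * exp(-ke*t) = 284 * exp(-0.203*8)
C(8) = 55.98 mg/L


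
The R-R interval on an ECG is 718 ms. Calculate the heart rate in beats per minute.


HR = 60 / RR_interval(s)
RR = 718 ms = 0.718 s
HR = 60 / 0.718 = 83.57 bpm


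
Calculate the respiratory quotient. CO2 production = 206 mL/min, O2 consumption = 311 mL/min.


RQ = VCO2 / VO2
RQ = 206 / 311
RQ = 0.6624


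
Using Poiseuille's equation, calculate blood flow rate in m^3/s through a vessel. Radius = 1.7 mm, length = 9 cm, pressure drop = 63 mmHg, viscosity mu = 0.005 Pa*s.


Q = pi*r^4*dP / (8*mu*L)
r = 0.0017 m, L = 0.09 m
dP = 63 mmHg = 8399.286 Pa
Q = 6.1219e-05 m^3/s


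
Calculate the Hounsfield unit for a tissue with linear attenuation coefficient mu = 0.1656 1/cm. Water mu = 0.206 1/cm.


HU = ((mu_tissue - mu_water) / mu_water) * 1000
HU = ((0.1656 - 0.206) / 0.206) * 1000
HU = -196.1


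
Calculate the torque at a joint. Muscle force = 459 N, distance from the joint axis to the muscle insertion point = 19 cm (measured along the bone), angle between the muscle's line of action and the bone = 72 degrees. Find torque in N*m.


Torque = F * d * sin(theta)   (moment arm = d*sin(theta))
d = 19 cm = 0.19 m
Torque = 459 * 0.19 * sin(72)
Torque = 82.94 N*m


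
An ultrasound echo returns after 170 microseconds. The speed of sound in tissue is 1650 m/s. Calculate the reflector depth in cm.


depth = c * t / 2
t = 170 us = 1.7000e-04 s
depth = 1650 * 1.7000e-04 / 2
depth = 0.14025 m = 14.025 cm


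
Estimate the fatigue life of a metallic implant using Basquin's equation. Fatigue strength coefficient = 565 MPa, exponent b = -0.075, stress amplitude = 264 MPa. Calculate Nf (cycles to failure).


sigma_a = sigma_f' * (2Nf)^b
2Nf = (sigma_a/sigma_f')^(1/b)
2Nf = (264/565)^(1/-0.075)
2Nf = 25464.019
Nf = 1.273e+04


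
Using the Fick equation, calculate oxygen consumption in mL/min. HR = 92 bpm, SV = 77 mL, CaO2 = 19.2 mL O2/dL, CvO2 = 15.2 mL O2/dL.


CO = HR*SV = 92*77/1000 = 7.084 L/min
a-v O2 diff = 19.2 - 15.2 = 4 mL/dL
VO2 = CO * (CaO2-CvO2) * 10 dL/L
VO2 = 7.084 * 4 * 10
VO2 = 283.4 mL/min


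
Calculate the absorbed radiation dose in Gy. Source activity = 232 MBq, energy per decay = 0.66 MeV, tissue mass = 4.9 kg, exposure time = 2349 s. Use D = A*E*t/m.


A = 232 MBq = 2.3200e+08 Bq
E = 0.66 MeV = 1.05732e-13 J
D = A*E*t/m = 2.3200e+08*1.05732e-13*2349/4.9
D = 0.01176 Gy


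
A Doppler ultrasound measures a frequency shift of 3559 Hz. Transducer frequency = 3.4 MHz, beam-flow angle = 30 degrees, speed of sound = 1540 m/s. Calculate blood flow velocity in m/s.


v = fd * c / (2 * f0 * cos(theta))
v = 3559 * 1540 / (2 * 3.4000e+06 * cos(30))
v = 0.9307 m/s


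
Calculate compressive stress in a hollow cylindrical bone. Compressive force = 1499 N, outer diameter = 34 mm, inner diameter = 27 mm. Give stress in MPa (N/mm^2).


A = pi*(r_o^2 - r_i^2)
r_o = 17 mm, r_i = 13.5 mm
A = 335.365 mm^2
sigma = F/A = 1499 / 335.365
sigma = 4.47 MPa


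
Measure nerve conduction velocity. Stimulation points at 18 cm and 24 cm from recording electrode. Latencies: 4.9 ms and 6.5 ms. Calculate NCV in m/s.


Distance = (24 - 18) / 100 = 0.06 m
dt = (6.5 - 4.9) / 1000 = 0.0016 s
NCV = dist / dt = 37.5 m/s


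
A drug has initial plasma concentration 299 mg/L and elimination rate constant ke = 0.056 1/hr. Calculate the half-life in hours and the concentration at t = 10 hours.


t_half = ln(2) / ke = 0.693147 / 0.056 = 12.38 hr
C(t) = C0 * exp(-ke*t) = 299 * exp(-0.056*10)
C(10) = 170.8 mg/L


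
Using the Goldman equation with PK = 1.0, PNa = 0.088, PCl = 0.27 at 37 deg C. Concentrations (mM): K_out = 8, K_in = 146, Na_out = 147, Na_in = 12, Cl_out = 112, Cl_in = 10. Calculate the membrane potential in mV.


Vm = (RT/F)*ln((PK*Ko + PNa*Nao + PCl*Cli)/(PK*Ki + PNa*Nai + PCl*Clo))
Numer = 23.636, Denom = 177.296
Vm = -53.85 mV


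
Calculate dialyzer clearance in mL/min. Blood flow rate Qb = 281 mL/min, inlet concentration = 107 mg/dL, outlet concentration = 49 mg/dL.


K = Qb * (Cb_in - Cb_out) / Cb_in
K = 281 * (107 - 49) / 107
K = 152.3 mL/min


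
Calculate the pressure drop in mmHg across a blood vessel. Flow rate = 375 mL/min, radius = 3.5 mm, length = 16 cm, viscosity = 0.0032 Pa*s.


dP = 8*mu*L*Q / (pi*r^4)
Q = 375 mL/min = 6.25e-06 m^3/s
dP = 54.3023 Pa = 54.3023 / 133.322 mmHg = 0.4073 mmHg


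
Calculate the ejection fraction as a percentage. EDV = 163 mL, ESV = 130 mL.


SV = EDV - ESV = 163 - 130 = 33 mL
EF = SV/EDV * 100 = 33/163 * 100
EF = 20.25%


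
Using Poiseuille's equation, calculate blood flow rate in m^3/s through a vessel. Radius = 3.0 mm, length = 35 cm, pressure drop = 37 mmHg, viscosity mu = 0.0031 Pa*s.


Q = pi*r^4*dP / (8*mu*L)
r = 0.003 m, L = 0.35 m
dP = 37 mmHg = 4932.914 Pa
Q = 1.4462e-04 m^3/s


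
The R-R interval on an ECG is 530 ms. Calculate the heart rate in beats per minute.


HR = 60 / RR_interval(s)
RR = 530 ms = 0.53 s
HR = 60 / 0.53 = 113.2 bpm


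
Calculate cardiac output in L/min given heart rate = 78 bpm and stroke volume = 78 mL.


CO = HR * SV
CO = 78 * 78 / 1000
CO = 6.084 L/min


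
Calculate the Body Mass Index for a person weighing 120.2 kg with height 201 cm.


BMI = weight / height^2
height = 201 cm = 2.01 m
BMI = 120.2 / 2.01^2
BMI = 29.75 kg/m^2


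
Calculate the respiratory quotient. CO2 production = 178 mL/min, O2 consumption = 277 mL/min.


RQ = VCO2 / VO2
RQ = 178 / 277
RQ = 0.6426


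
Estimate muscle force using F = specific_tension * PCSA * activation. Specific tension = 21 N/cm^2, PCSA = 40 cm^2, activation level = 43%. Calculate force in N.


F = sigma * PCSA * activation
F = 21 * 40 * 0.43
F = 361.2 N


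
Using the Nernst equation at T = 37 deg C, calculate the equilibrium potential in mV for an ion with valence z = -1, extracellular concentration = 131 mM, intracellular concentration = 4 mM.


E = (RT/(zF)) * ln(C_out/C_in)
T = 37 + 273.15 = 310.15 K
E = (8.314 * 310.15 / (-1 * 96485)) * ln(131/4)
E = -93.24 mV
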